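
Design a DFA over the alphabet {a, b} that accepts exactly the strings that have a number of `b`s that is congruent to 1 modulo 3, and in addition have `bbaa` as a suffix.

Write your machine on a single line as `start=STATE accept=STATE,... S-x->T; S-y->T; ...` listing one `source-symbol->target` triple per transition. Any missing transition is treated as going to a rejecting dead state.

start=q0; accept=q6; q0-a->q0; q0-b->q1; q1-a->q1; q1-b->q2; q2-a->q2; q2-b->q3; q3-a->q0; q3-b->q4; q4-a->q5; q4-b->q2; q5-a->q6; q5-b->q2; q6-a->q1; q6-b->q2

Build one automaton per condition and run them in lockstep. The first has 3 states tracking the count of `b`s modulo 3; the second has 5 states tracking how much of the suffix `bbaa` has currently been matched. A product state is a pair (one from each), accepting exactly when both do. Minimizing collapses redundant product states.
A 7-state machine:
        a   b  
>  q0   q0  q1 
   q1   q1  q2 
   q2   q2  q3 
   q3   q0  q4 
   q4   q5  q2 
   q5   q6  q2 
 * q6   q1  q2 
(> = start, * = accepting)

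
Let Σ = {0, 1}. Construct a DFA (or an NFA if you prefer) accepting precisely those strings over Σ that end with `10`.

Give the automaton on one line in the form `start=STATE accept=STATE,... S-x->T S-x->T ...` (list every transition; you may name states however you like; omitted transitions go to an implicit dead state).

Let each state record the length of the longest suffix of the input read so far that is also a prefix of `10`. q1 means the last symbol is `1`; q2 means the last 2 symbols are `10`. Accept only at q2, where the string currently ends in `10`.
3 states suffice.
        0   1  
>  q0   q0  q1 
   q1   q2  q1 
 * q2   q0  q1 
(> = start, * = accepting)

start=q0 accept=q2 q0-0->q0 q0-1->q1 q1-0->q2 q1-1->q1 q2-0->q0 q2-1->q1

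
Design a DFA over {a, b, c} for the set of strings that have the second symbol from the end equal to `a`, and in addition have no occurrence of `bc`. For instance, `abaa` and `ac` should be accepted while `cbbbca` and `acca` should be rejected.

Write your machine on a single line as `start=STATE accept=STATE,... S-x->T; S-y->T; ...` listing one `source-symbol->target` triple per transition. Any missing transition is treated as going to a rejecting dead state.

Build one automaton per condition and run them in lockstep. One (13 states) tracks the last 2 symbols read; the other (3 states) tracks partial matches of the forbidden pattern `bc`. Each combined state is a pair, one component from each; accept when both components accept. Equivalent product states are then merged.
7 states suffice.
        a   b   c  
>  q0   q1  q2  q0 
   q1   q3  q4  q5 
   q2   q1  q2  q6 
 * q3   q3  q4  q5 
 * q4   q1  q2  q6 
 * q5   q1  q2  q0 
   q6   q6  q6  q6 
(> = start, * = accepting)

start=q0; accept=q3,q4,q5; q0-a->q1; q0-b->q2; q0-c->q0; q1-a->q3; q1-b->q4; q1-c->q5; q2-a->q1; q2-b->q2; q2-c->q6; q3-a->q3; q3-b->q4; q3-c->q5; q4-a->q1; q4-b->q2; q4-c->q6; q5-a->q1; q5-b->q2; q5-c->q0; q6-a->q6; q6-b->q6; q6-c->q6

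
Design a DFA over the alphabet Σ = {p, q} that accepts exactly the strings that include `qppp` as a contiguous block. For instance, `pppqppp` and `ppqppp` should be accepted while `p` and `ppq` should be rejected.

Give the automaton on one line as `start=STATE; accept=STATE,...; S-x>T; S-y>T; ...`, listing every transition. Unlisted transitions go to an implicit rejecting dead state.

start=A; accept=E; A-p>A; A-q>B; B-p>C; B-q>B; C-p>D; C-q>B; D-p>E; D-q>B; E-p>E; E-q>E

States A..D record the length of the longest prefix of `qppp` that matches the current input suffix. Reaching E means `qppp` has been seen, and we stay there forever. Accept from E.
A 5-state machine:
       p  q 
>  A   A  B 
   B   C  B 
   C   D  B 
   D   E  B 
 * E   E  E 
(> = start, * = accepting)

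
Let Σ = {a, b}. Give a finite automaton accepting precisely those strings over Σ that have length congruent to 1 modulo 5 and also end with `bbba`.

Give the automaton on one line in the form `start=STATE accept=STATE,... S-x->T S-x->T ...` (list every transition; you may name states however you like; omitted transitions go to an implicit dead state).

Run two small machines in parallel and take their product. The first has 5 states tracking the input length modulo 5; the second has 5 states tracking how much of the suffix `bbba` has currently been matched. A product state is a pair (one from each), accepting exactly when both do. After merging equivalent states the machine shrinks.
        a   b  
>  s0   s1  s1 
   s1   s2  s2 
   s2   s3  s4 
   s3   s5  s5 
   s4   s5  s6 
   s5   s0  s0 
   s6   s0  s7 
   s7   s8  s1 
 * s8   s2  s2 
(> = start, * = accepting)

start=s0 accept=s8 s0-a->s1 s0-b->s1 s1-a->s2 s1-b->s2 s2-a->s3 s2-b->s4 s3-a->s5 s3-b->s5 s4-a->s5 s4-b->s6 s5-a->s0 s5-b->s0 s6-a->s0 s6-b->s7 s7-a->s8 s7-b->s1 s8-a->s2 s8-b->s2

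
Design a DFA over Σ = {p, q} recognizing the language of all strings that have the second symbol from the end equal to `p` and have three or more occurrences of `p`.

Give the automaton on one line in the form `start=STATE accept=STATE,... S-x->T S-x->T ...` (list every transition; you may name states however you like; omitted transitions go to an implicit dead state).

start=A accept=H,L,M,P A-p->B A-q->C B-p->D B-q->E C-p->F C-q->G D-p->H D-q->I E-p->J E-q->K F-p->D F-q->E G-p->F G-q->G H-p->L H-q->M I-p->N I-q->O J-p->H J-q->I K-p->J K-q->K L-p->L L-q->P M-p->Q M-q->R N-p->L N-q->M O-p->N O-q->O P-p->Q P-q->S Q-p->L Q-q->P R-p->Q R-q->R S-p->Q S-q->S

Handle the two conditions separately and then intersect. One (7 states) tracks the last 2 symbols read; the other (5 states) tracks the count of `p`s, saturating at 4. Each combined state is a pair, one component from each; accept when both components accept.
A 19-state machine:
       p  q 
>  A   B  C 
   B   D  E 
   C   F  G 
   D   H  I 
   E   J  K 
   F   D  E 
   G   F  G 
 * H   L  M 
   I   N  O 
   J   H  I 
   K   J  K 
 * L   L  P 
 * M   Q  R 
   N   L  M 
   O   N  O 
 * P   Q  S 
   Q   L  P 
   R   Q  R 
   S   Q  S 
(> = start, * = accepting)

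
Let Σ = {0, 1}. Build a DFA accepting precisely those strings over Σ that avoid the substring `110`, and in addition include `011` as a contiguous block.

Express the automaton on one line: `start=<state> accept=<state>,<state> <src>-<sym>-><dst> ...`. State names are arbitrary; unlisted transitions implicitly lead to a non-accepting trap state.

Handle the two conditions separately and then intersect. The first has 4 states tracking partial matches of the forbidden pattern `110`; the second has 4 states tracking whether and how much of `011` has been seen. A product state is a pair (one from each), accepting exactly when both do.
        0   1  
>  s0   s1  s2 
   s1   s1  s3 
   s2   s1  s4 
   s3   s1  s5 
   s4   s6  s4 
 * s5   s7  s5 
   s6   s6  s8 
   s7   s7  s7 
   s8   s6  s7 
(> = start, * = accepting)

start=s0 accept=s5 s0-0->s1 s0-1->s2 s1-0->s1 s1-1->s3 s2-0->s1 s2-1->s4 s3-0->s1 s3-1->s5 s4-0->s6 s4-1->s4 s5-0->s7 s5-1->s5 s6-0->s6 s6-1->s8 s7-0->s7 s7-1->s7 s8-0->s6 s8-1->s7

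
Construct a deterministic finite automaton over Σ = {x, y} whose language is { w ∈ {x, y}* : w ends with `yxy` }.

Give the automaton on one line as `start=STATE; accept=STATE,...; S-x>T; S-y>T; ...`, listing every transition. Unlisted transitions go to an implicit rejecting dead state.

Let each state record the length of the longest suffix of the input read so far that is also a prefix of `yxy`. B means the last symbol is `y`; C means the last 2 symbols are `yx`; D means the last 3 symbols are `yxy`. Accept only at D, where the string currently ends in `yxy`.
With 4 states:
       x  y 
>  A   A  B 
   B   C  B 
   C   A  D 
 * D   C  B 
(> = start, * = accepting)

start=A; accept=D; A-x>A; A-y>B; B-x>C; B-y>B; C-x>A; C-y>D; D-x>C; D-y>B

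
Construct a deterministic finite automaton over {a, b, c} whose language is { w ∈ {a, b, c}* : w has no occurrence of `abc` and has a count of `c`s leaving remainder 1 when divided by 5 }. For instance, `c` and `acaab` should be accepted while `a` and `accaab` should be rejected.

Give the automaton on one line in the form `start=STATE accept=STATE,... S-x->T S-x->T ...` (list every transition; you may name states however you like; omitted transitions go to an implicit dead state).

start=S0 accept=S2,S4,S7 S0-a->S1 S0-b->S0 S0-c->S2 S1-a->S1 S1-b->S3 S1-c->S2 S2-a->S4 S2-b->S2 S2-c->S5 S3-a->S1 S3-b->S0 S3-c->S6 S4-a->S4 S4-b->S7 S4-c->S5 S5-a->S8 S5-b->S5 S5-c->S9 S6-a->S6 S6-b->S6 S6-c->S10 S7-a->S4 S7-b->S2 S7-c->S10 S8-a->S8 S8-b->S11 S8-c->S9 S9-a->S12 S9-b->S9 S9-c->S13 S10-a->S10 S10-b->S10 S10-c->S14 S11-a->S8 S11-b->S5 S11-c->S14 S12-a->S12 S12-b->S15 S12-c->S13 S13-a->S16 S13-b->S13 S13-c->S0 S14-a->S14 S14-b->S14 S14-c->S17 S15-a->S12 S15-b->S9 S15-c->S17 S16-a->S16 S16-b->S18 S16-c->S0 S17-a->S17 S17-b->S17 S17-c->S19 S18-a->S16 S18-b->S13 S18-c->S19 S19-a->S19 S19-b->S19 S19-c->S6

Handle the two conditions separately and then intersect. The first has 4 states tracking partial matches of the forbidden pattern `abc`; the second has 5 states tracking the count of `c`s modulo 5. A product state is a pair (one from each), accepting exactly when both do.
With 20 states:
          a    b    c  
>  S0     S1   S0   S2 
   S1     S1   S3   S2 
 * S2     S4   S2   S5 
   S3     S1   S0   S6 
 * S4     S4   S7   S5 
   S5     S8   S5   S9 
   S6     S6   S6  S10 
 * S7     S4   S2  S10 
   S8     S8  S11   S9 
   S9    S12   S9  S13 
   S10   S10  S10  S14 
   S11    S8   S5  S14 
   S12   S12  S15  S13 
   S13   S16  S13   S0 
   S14   S14  S14  S17 
   S15   S12   S9  S17 
   S16   S16  S18   S0 
   S17   S17  S17  S19 
   S18   S16  S13  S19 
   S19   S19  S19   S6 
(> = start, * = accepting)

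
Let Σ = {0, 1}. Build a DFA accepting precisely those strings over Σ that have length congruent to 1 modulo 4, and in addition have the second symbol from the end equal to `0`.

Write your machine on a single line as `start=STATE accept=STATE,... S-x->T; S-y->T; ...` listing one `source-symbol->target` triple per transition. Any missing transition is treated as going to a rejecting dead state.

start=A; accept=F; A-0->B; A-1->B; B-0->C; B-1->C; C-0->D; C-1->D; D-0->E; D-1->A; E-0->F; E-1->F; F-0->C; F-1->C

Build one automaton per condition and run them in lockstep. The first has 4 states tracking the input length modulo 4; the second has 7 states tracking the last 2 symbols read. A product state is a pair (one from each), accepting exactly when both do. Minimizing collapses redundant product states.
A 6-state machine:
       0  1 
>  A   B  B 
   B   C  C 
   C   D  D 
   D   E  A 
   E   F  F 
 * F   C  C 
(> = start, * = accepting)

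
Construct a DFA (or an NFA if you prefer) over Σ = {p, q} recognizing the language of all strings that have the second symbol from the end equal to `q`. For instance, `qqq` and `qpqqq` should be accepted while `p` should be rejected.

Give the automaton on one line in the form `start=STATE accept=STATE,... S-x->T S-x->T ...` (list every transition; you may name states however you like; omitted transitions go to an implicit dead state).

A DFA must remember the last 2 symbols (since which symbol is second-to-last isn't known until the input ends). Use one state per possible window of the last ≤2 symbols; accept from those whose window starts with `q`.
7 states suffice.
       p  q 
>  A   B  C 
   B   D  E 
   C   F  G 
   D   D  E 
   E   F  G 
 * F   D  E 
 * G   F  G 
(> = start, * = accepting)

start=A accept=F,G A-p->B A-q->C B-p->D B-q->E C-p->F C-q->G D-p->D D-q->E E-p->F E-q->G F-p->D F-q->E G-p->F G-q->G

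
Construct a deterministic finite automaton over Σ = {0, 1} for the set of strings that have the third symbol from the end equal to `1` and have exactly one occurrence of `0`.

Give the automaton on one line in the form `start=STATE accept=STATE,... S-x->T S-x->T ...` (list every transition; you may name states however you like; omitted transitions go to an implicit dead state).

start=A accept=I,J,K A-0->B A-1->C B-0->D B-1->E C-0->F C-1->G D-0->D D-1->D E-0->D E-1->H F-0->D F-1->I G-0->J G-1->G H-0->D H-1->K I-0->D I-1->H J-0->D J-1->I K-0->D K-1->K

Handle the two conditions separately and then intersect. The first has 15 states tracking the last 3 symbols read; the second has 3 states tracking the count of `0`s, saturating at 2. A product state is a pair (one from each), accepting exactly when both do. After merging equivalent states the machine shrinks.
With 11 states:
       0  1 
>  A   B  C 
   B   D  E 
   C   F  G 
   D   D  D 
   E   D  H 
   F   D  I 
   G   J  G 
   H   D  K 
 * I   D  H 
 * J   D  I 
 * K   D  K 
(> = start, * = accepting)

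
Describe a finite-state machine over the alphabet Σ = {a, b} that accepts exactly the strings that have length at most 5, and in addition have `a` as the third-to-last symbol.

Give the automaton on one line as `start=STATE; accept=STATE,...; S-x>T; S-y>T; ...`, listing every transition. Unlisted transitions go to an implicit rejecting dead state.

start=q0; accept=q7,q8,q9,q10; q0-a>q1; q0-b>q2; q1-a>q3; q1-b>q4; q2-a>q5; q2-b>q6; q3-a>q7; q3-b>q8; q4-a>q9; q4-b>q10; q5-a>q11; q5-b>q12; q6-a>q13; q6-b>q14; q7-a>q8; q7-b>q8; q8-a>q10; q8-b>q10; q9-a>q12; q9-b>q12; q10-a>q14; q10-b>q14; q11-a>q8; q11-b>q8; q12-a>q10; q12-b>q10; q13-a>q12; q13-b>q12; q14-a>q14; q14-b>q14

Run two small machines in parallel and take their product. One (7 states) tracks the input length, saturating at 6; the other (15 states) tracks the last 3 symbols read. Each combined state is a pair, one component from each; accept when both components accept. After merging equivalent states the machine shrinks.
With 15 states:
          a    b  
>  q0     q1   q2 
   q1     q3   q4 
   q2     q5   q6 
   q3     q7   q8 
   q4     q9  q10 
   q5    q11  q12 
   q6    q13  q14 
 * q7     q8   q8 
 * q8    q10  q10 
 * q9    q12  q12 
 * q10   q14  q14 
   q11    q8   q8 
   q12   q10  q10 
   q13   q12  q12 
   q14   q14  q14 
(> = start, * = accepting)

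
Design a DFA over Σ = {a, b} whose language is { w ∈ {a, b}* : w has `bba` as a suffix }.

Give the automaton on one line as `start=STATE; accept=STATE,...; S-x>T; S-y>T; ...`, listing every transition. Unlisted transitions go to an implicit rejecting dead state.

start=S0; accept=S3; S0-a>S0; S0-b>S1; S1-a>S0; S1-b>S2; S2-a>S3; S2-b>S2; S3-a>S0; S3-b>S1

Remember how much of `bba` the current input suffix matches. State S0 means no match yet; S1 means the last symbol is `b`; S2 means the last 2 symbols are `bb`; S3 means the last 3 symbols are `bba`. Only S3 accepts. On a mismatch, fall back to the longest proper suffix that is still a prefix of `bba`.
A 4-state machine:
        a   b  
>  S0   S0  S1 
   S1   S0  S2 
   S2   S3  S2 
 * S3   S0  S1 
(> = start, * = accepting)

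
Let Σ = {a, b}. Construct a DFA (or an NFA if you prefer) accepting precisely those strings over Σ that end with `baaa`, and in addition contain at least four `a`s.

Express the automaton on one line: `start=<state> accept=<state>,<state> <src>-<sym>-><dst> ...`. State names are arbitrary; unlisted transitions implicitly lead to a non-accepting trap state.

Run two small machines in parallel and take their product. One (5 states) tracks how much of the suffix `baaa` has currently been matched; the other (6 states) tracks the count of `a`s, saturating at 5. Each combined state is a pair, one component from each; accept when both components accept. Equivalent product states are then merged.
        a   b  
>  S0   S1  S0 
   S1   S1  S2 
   S2   S3  S2 
   S3   S4  S2 
   S4   S5  S2 
 * S5   S1  S2 
(> = start, * = accepting)

start=S0 accept=S5 S0-a->S1 S0-b->S0 S1-a->S1 S1-b->S2 S2-a->S3 S2-b->S2 S3-a->S4 S3-b->S2 S4-a->S5 S4-b->S2 S5-a->S1 S5-b->S2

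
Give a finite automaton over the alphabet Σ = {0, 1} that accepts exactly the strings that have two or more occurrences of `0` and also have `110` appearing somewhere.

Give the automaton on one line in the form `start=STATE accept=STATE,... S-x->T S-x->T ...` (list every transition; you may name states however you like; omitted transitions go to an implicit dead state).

Run two small machines in parallel and take their product. One (4 states) tracks the count of `0`s, saturating at 3; the other (4 states) tracks whether and how much of `110` has been seen. Each combined state is a pair, one component from each; accept when both components accept.
With 15 states:
          0    1  
>  q0     q1   q2 
   q1     q3   q4 
   q2     q1   q5 
   q3     q6   q7 
   q4     q3   q8 
   q5     q9   q5 
   q6     q6  q10 
   q7     q6  q11 
   q8    q12   q8 
   q9    q12   q9 
   q10    q6  q13 
   q11   q14  q11 
 * q12   q14  q12 
   q13   q14  q13 
 * q14   q14  q14 
(> = start, * = accepting)

start=q0 accept=q12,q14 q0-0->q1 q0-1->q2 q1-0->q3 q1-1->q4 q2-0->q1 q2-1->q5 q3-0->q6 q3-1->q7 q4-0->q3 q4-1->q8 q5-0->q9 q5-1->q5 q6-0->q6 q6-1->q10 q7-0->q6 q7-1->q11 q8-0->q12 q8-1->q8 q9-0->q12 q9-1->q9 q10-0->q6 q10-1->q13 q11-0->q14 q11-1->q11 q12-0->q14 q12-1->q12 q13-0->q14 q13-1->q13 q14-0->q14 q14-1->q14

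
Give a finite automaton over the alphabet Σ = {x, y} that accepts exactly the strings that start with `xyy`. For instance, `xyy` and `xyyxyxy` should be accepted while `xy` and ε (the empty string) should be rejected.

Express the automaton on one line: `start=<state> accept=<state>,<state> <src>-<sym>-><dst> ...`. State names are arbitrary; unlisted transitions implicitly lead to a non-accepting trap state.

Check the first 3 symbols one by one: q0 through q2 record how many have matched `xyy` so far; any wrong symbol goes to the dead state q4. After all 3 match we enter the accepting sink q3.
A 5-state machine:
        x   y  
>  q0   q1  q4 
   q1   q4  q2 
   q2   q4  q3 
 * q3   q3  q3 
   q4   q4  q4 
(> = start, * = accepting)

start=q0 accept=q3 q0-x->q1 q0-y->q4 q1-x->q4 q1-y->q2 q2-x->q4 q2-y->q3 q3-x->q3 q3-y->q3 q4-x->q4 q4-y->q4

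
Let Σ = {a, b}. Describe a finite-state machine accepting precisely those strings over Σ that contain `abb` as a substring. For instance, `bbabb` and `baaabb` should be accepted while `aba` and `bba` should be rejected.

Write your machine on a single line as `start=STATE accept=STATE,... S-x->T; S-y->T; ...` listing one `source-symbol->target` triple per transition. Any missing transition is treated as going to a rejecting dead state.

start=s0; accept=s3; s0-a->s1; s0-b->s0; s1-a->s1; s1-b->s2; s2-a->s1; s2-b->s3; s3-a->s3; s3-b->s3

Track how much of `abb` has been matched so far: state s0 is no progress, s3 is the absorbing accept state reached once `abb` has occurred. Intermediate states record partial matches; on a mismatch, fall back to the longest reusable overlap.
A 4-state machine:
        a   b  
>  s0   s1  s0 
   s1   s1  s2 
   s2   s1  s3 
 * s3   s3  s3 
(> = start, * = accepting)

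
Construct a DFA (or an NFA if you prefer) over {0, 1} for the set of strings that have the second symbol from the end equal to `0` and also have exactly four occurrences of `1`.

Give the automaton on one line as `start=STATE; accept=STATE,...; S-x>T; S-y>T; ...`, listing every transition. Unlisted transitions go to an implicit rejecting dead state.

start=q0; accept=q6,q9; q0-0>q0; q0-1>q1; q1-0>q1; q1-1>q2; q2-0>q2; q2-1>q3; q3-0>q4; q3-1>q5; q4-0>q4; q4-1>q6; q5-0>q7; q5-1>q8; q6-0>q7; q6-1>q8; q7-0>q9; q7-1>q8; q8-0>q8; q8-1>q8; q9-0>q9; q9-1>q8

Run two small machines in parallel and take their product. One (7 states) tracks the last 2 symbols read; the other (6 states) tracks the count of `1`s, saturating at 5. Each combined state is a pair, one component from each; accept when both components accept. After merging equivalent states the machine shrinks.
A 10-state machine:
        0   1  
>  q0   q0  q1 
   q1   q1  q2 
   q2   q2  q3 
   q3   q4  q5 
   q4   q4  q6 
   q5   q7  q8 
 * q6   q7  q8 
   q7   q9  q8 
   q8   q8  q8 
 * q9   q9  q8 
(> = start, * = accepting)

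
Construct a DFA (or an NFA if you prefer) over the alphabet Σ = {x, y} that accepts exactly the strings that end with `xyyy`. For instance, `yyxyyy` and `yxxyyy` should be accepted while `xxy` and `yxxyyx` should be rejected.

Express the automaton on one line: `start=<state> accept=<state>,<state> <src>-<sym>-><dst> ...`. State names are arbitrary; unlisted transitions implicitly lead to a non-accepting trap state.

start=q0 accept=q4 q0-x->q1 q0-y->q0 q1-x->q1 q1-y->q2 q2-x->q1 q2-y->q3 q3-x->q1 q3-y->q4 q4-x->q1 q4-y->q0

Remember how much of `xyyy` the current input suffix matches. State q0 means no match yet; q1 means the last symbol is `x`; q2 means the last 2 symbols are `xy`; q3 means the last 3 symbols are `xyy`; q4 means the last 4 symbols are `xyyy`. Only q4 accepts. On a mismatch, fall back to the longest proper suffix that is still a prefix of `xyyy`.
A 5-state machine:
        x   y  
>  q0   q1  q0 
   q1   q1  q2 
   q2   q1  q3 
   q3   q1  q4 
 * q4   q1  q0 
(> = start, * = accepting)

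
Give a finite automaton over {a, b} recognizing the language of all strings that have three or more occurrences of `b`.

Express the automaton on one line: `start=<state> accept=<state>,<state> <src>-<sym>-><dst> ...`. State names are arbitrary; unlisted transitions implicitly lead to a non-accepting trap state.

start=q0 accept=q3,q4 q0-a->q0 q0-b->q1 q1-a->q1 q1-b->q2 q2-a->q2 q2-b->q3 q3-a->q3 q3-b->q4 q4-a->q4 q4-b->q4

Count `b`s, saturating at 4: states q0 through q3 mean 0 through 3 `b`s seen; q4 means more than 3. Each `b` increments (capped at q4); other symbols loop. Accept from {q3, q4}.
5 states suffice.
        a   b  
>  q0   q0  q1 
   q1   q1  q2 
   q2   q2  q3 
 * q3   q3  q4 
 * q4   q4  q4 
(> = start, * = accepting)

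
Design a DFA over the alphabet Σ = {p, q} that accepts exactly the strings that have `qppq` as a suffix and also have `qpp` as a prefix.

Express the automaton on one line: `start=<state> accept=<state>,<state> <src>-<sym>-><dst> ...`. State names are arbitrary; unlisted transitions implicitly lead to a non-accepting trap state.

start=S0 accept=S9 S0-p->S1 S0-q->S2 S1-p->S1 S1-q->S3 S2-p->S4 S2-q->S3 S3-p->S5 S3-q->S3 S4-p->S6 S4-q->S3 S5-p->S7 S5-q->S3 S6-p->S8 S6-q->S9 S7-p->S1 S7-q->S10 S8-p->S8 S8-q->S11 S9-p->S12 S9-q->S11 S10-p->S5 S10-q->S3 S11-p->S12 S11-q->S11 S12-p->S6 S12-q->S11

Run two small machines in parallel and take their product. The first has 5 states tracking how much of the suffix `qppq` has currently been matched; the second has 5 states tracking whether the input so far still matches the prefix `qpp`. A product state is a pair (one from each), accepting exactly when both do.
A 13-state machine:
          p    q  
>  S0     S1   S2 
   S1     S1   S3 
   S2     S4   S3 
   S3     S5   S3 
   S4     S6   S3 
   S5     S7   S3 
   S6     S8   S9 
   S7     S1  S10 
   S8     S8  S11 
 * S9    S12  S11 
   S10    S5   S3 
   S11   S12  S11 
   S12    S6  S11 
(> = start, * = accepting)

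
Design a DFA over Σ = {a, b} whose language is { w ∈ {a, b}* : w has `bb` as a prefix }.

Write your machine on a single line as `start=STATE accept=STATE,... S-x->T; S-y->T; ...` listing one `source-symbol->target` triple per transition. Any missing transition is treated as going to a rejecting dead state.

Check the first 2 symbols one by one: s0 through s1 record how many have matched `bb` so far; any wrong symbol goes to the dead state s3. After all 2 match we enter the accepting sink s2.
A 4-state machine:
        a   b  
>  s0   s3  s1 
   s1   s3  s2 
 * s2   s2  s2 
   s3   s3  s3 
(> = start, * = accepting)

start=s0; accept=s2; s0-a->s3; s0-b->s1; s1-a->s3; s1-b->s2; s2-a->s2; s2-b->s2; s3-a->s3; s3-b->s3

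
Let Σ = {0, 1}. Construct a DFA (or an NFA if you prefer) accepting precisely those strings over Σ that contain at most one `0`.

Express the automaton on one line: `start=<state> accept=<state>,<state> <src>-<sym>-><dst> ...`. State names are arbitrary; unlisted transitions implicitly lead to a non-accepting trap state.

start=s0 accept=s0,s1 s0-0->s1 s0-1->s0 s1-0->s2 s1-1->s1 s2-0->s2 s2-1->s2

Only the number of `0`s matters, and only up to 2. Make a chain s0 → s1 → s2 advanced by each `0` (with s2 absorbing); every other symbol self-loops. The accepting set is {s0, s1}.
A 3-state machine:
        0   1  
>* s0   s1  s0 
 * s1   s2  s1 
   s2   s2  s2 
(> = start, * = accepting)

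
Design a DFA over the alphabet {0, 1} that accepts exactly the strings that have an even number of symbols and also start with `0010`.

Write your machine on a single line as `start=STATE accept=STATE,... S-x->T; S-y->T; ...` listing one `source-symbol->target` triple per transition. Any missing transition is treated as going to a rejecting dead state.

start=q0; accept=q5; q0-0->q1; q0-1->q2; q1-0->q3; q1-1->q2; q2-0->q2; q2-1->q2; q3-0->q2; q3-1->q4; q4-0->q5; q4-1->q2; q5-0->q6; q5-1->q6; q6-0->q5; q6-1->q5

Run two small machines in parallel and take their product. The first has 2 states tracking the input length modulo 2; the second has 6 states tracking whether the input so far still matches the prefix `0010`. A product state is a pair (one from each), accepting exactly when both do. Equivalent product states are then merged.
With 7 states:
        0   1  
>  q0   q1  q2 
   q1   q3  q2 
   q2   q2  q2 
   q3   q2  q4 
   q4   q5  q2 
 * q5   q6  q6 
   q6   q5  q5 
(> = start, * = accepting)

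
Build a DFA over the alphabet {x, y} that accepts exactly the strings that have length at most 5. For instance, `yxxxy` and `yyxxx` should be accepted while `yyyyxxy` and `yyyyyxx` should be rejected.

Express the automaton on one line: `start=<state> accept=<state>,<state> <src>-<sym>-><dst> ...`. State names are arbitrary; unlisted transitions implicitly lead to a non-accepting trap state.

start=S0 accept=S0,S1,S2,S3,S4,S5 S0-x->S1 S0-y->S1 S1-x->S2 S1-y->S2 S2-x->S3 S2-y->S3 S3-x->S4 S3-y->S4 S4-x->S5 S4-y->S5 S5-x->S6 S5-y->S6 S6-x->S6 S6-y->S6

We only need to distinguish lengths 0, 1, …, 5, and '>5'. Chain S0 → S1 → S2 → S3 → S4 → S5 → S6 on every symbol, with S6 looping. Accepting states: {S0, S1, S2, S3, S4, S5}.
        x   y  
>* S0   S1  S1 
 * S1   S2  S2 
 * S2   S3  S3 
 * S3   S4  S4 
 * S4   S5  S5 
 * S5   S6  S6 
   S6   S6  S6 
(> = start, * = accepting)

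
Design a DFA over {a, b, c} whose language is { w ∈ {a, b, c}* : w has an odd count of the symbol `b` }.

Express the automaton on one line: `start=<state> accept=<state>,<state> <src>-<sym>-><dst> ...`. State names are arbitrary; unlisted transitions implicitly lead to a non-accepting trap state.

Keep the running count of `b`s modulo 2: each `b` advances along the cycle S0 → S1 → S0 while other symbols loop. Accept at S1.
        a   b   c  
>  S0   S0  S1  S0 
 * S1   S1  S0  S1 
(> = start, * = accepting)

start=S0 accept=S1 S0-a->S0 S0-b->S1 S0-c->S0 S1-a->S1 S1-b->S0 S1-c->S1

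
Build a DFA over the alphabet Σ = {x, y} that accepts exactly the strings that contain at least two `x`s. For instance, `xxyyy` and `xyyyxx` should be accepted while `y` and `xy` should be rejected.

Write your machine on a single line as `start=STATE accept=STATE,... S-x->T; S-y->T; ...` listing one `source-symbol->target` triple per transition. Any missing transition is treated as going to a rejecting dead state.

Only the number of `x`s matters, and only up to 3. Make a chain S0 → S1 → S2 → S3 advanced by each `x` (with S3 absorbing); every other symbol self-loops. The accepting set is {S2, S3}.
With 4 states:
        x   y  
>  S0   S1  S0 
   S1   S2  S1 
 * S2   S3  S2 
 * S3   S3  S3 
(> = start, * = accepting)

start=S0; accept=S2,S3; S0-x->S1; S0-y->S0; S1-x->S2; S1-y->S1; S2-x->S3; S2-y->S2; S3-x->S3; S3-y->S3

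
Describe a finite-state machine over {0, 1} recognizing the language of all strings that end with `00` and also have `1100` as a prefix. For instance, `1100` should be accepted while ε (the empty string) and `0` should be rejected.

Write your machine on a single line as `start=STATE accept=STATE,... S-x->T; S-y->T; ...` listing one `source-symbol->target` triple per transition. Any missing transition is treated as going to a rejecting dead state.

start=S0; accept=S5; S0-0->S1; S0-1->S2; S1-0->S1; S1-1->S1; S2-0->S1; S2-1->S3; S3-0->S4; S3-1->S1; S4-0->S5; S4-1->S1; S5-0->S5; S5-1->S6; S6-0->S7; S6-1->S6; S7-0->S5; S7-1->S6

Run two small machines in parallel and take their product. One (3 states) tracks how much of the suffix `00` has currently been matched; the other (6 states) tracks whether the input so far still matches the prefix `1100`. Each combined state is a pair, one component from each; accept when both components accept. Minimizing collapses redundant product states.
An 8-state machine:
        0   1  
>  S0   S1  S2 
   S1   S1  S1 
   S2   S1  S3 
   S3   S4  S1 
   S4   S5  S1 
 * S5   S5  S6 
   S6   S7  S6 
   S7   S5  S6 
(> = start, * = accepting)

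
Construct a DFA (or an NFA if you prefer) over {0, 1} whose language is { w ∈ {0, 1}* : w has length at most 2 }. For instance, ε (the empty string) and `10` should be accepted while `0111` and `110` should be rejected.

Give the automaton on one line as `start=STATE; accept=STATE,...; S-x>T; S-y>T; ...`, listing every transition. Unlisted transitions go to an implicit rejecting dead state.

We only need to distinguish lengths 0, 1, …, 2, and '>2'. Chain A → B → C → D on every symbol, with D looping. Accepting states: {A, B, C}.
4 states suffice.
       0  1 
>* A   B  B 
 * B   C  C 
 * C   D  D 
   D   D  D 
(> = start, * = accepting)

start=A; accept=A,B,C; A-0>B; A-1>B; B-0>C; B-1>C; C-0>D; C-1>D; D-0>D; D-1>D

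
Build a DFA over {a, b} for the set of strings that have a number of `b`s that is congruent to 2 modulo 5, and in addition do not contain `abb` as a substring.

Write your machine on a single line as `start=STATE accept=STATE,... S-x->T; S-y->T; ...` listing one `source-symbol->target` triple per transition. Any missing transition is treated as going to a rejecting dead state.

start=q0; accept=q5,q7,q8; q0-a->q1; q0-b->q2; q1-a->q1; q1-b->q3; q2-a->q4; q2-b->q5; q3-a->q4; q3-b->q6; q4-a->q4; q4-b->q7; q5-a->q8; q5-b->q9; q6-a->q6; q6-b->q10; q7-a->q8; q7-b->q10; q8-a->q8; q8-b->q11; q9-a->q12; q9-b->q13; q10-a->q10; q10-b->q14; q11-a->q12; q11-b->q14; q12-a->q12; q12-b->q15; q13-a->q16; q13-b->q0; q14-a->q14; q14-b->q17; q15-a->q16; q15-b->q17; q16-a->q16; q16-b->q18; q17-a->q17; q17-b->q19; q18-a->q1; q18-b->q19; q19-a->q19; q19-b->q6

Handle the two conditions separately and then intersect. One (5 states) tracks the count of `b`s modulo 5; the other (4 states) tracks partial matches of the forbidden pattern `abb`. Each combined state is a pair, one component from each; accept when both components accept.
          a    b  
>  q0     q1   q2 
   q1     q1   q3 
   q2     q4   q5 
   q3     q4   q6 
   q4     q4   q7 
 * q5     q8   q9 
   q6     q6  q10 
 * q7     q8  q10 
 * q8     q8  q11 
   q9    q12  q13 
   q10   q10  q14 
   q11   q12  q14 
   q12   q12  q15 
   q13   q16   q0 
   q14   q14  q17 
   q15   q16  q17 
   q16   q16  q18 
   q17   q17  q19 
   q18    q1  q19 
   q19   q19   q6 
(> = start, * = accepting)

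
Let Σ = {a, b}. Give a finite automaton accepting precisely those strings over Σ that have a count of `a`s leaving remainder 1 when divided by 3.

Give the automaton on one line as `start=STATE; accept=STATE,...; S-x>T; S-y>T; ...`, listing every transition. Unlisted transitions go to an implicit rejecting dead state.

Keep the running count of `a`s modulo 3: each `a` advances along the cycle s0 → s1 → s2 → s0 while other symbols loop. Accept at s1.
With 3 states:
        a   b  
>  s0   s1  s0 
 * s1   s2  s1 
   s2   s0  s2 
(> = start, * = accepting)

start=s0; accept=s1; s0-a>s1; s0-b>s0; s1-a>s2; s1-b>s1; s2-a>s0; s2-b>s2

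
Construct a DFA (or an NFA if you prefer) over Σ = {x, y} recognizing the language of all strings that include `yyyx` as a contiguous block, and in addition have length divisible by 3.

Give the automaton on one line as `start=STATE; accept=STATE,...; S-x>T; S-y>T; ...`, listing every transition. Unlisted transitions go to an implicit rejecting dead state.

Run two small machines in parallel and take their product. One (5 states) tracks whether and how much of `yyyx` has been seen; the other (3 states) tracks the input length modulo 3. Each combined state is a pair, one component from each; accept when both components accept.
With 15 states:
          x    y  
>  q0     q1   q2 
   q1     q3   q4 
   q2     q3   q5 
   q3     q0   q6 
   q4     q0   q7 
   q5     q0   q8 
   q6     q1   q9 
   q7     q1  q10 
   q8    q11  q10 
   q9     q3  q12 
   q10   q13  q12 
   q11   q13  q13 
   q12   q14   q8 
   q13   q14  q14 
 * q14   q11  q11 
(> = start, * = accepting)

start=q0; accept=q14; q0-x>q1; q0-y>q2; q1-x>q3; q1-y>q4; q2-x>q3; q2-y>q5; q3-x>q0; q3-y>q6; q4-x>q0; q4-y>q7; q5-x>q0; q5-y>q8; q6-x>q1; q6-y>q9; q7-x>q1; q7-y>q10; q8-x>q11; q8-y>q10; q9-x>q3; q9-y>q12; q10-x>q13; q10-y>q12; q11-x>q13; q11-y>q13; q12-x>q14; q12-y>q8; q13-x>q14; q13-y>q14; q14-x>q11; q14-y>q11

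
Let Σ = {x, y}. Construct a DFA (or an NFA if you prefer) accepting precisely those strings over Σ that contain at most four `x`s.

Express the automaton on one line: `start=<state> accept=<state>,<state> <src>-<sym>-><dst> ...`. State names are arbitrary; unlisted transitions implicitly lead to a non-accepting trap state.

start=S0 accept=S0,S1,S2,S3,S4 S0-x->S1 S0-y->S0 S1-x->S2 S1-y->S1 S2-x->S3 S2-y->S2 S3-x->S4 S3-y->S3 S4-x->S5 S4-y->S4 S5-x->S5 S5-y->S5

Only the number of `x`s matters, and only up to 5. Make a chain S0 → S1 → S2 → S3 → S4 → S5 advanced by each `x` (with S5 absorbing); every other symbol self-loops. The accepting set is {S0, S1, S2, S3, S4}.
With 6 states:
        x   y  
>* S0   S1  S0 
 * S1   S2  S1 
 * S2   S3  S2 
 * S3   S4  S3 
 * S4   S5  S4 
   S5   S5  S5 
(> = start, * = accepting)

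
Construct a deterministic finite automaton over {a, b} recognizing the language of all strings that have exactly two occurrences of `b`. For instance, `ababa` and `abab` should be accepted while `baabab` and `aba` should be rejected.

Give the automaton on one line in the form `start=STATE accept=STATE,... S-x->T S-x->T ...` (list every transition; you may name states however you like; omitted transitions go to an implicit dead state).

start=s0 accept=s2 s0-a->s0 s0-b->s1 s1-a->s1 s1-b->s2 s2-a->s2 s2-b->s3 s3-a->s3 s3-b->s3

Count `b`s, saturating at 3: states s0 through s2 mean 0 through 2 `b`s seen; s3 means more than 2. Each `b` increments (capped at s3); other symbols loop. Accept from {s2}.
4 states suffice.
        a   b  
>  s0   s0  s1 
   s1   s1  s2 
 * s2   s2  s3 
   s3   s3  s3 
(> = start, * = accepting)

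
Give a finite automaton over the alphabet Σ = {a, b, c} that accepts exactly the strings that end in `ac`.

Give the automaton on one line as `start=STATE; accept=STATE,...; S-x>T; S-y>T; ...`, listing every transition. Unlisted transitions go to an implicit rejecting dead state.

start=q0; accept=q2; q0-a>q1; q0-b>q0; q0-c>q0; q1-a>q1; q1-b>q0; q1-c>q2; q2-a>q1; q2-b>q0; q2-c>q0

Let each state record the length of the longest suffix of the input read so far that is also a prefix of `ac`. q1 means the last symbol is `a`; q2 means the last 2 symbols are `ac`. Accept only at q2, where the string currently ends in `ac`.
A 3-state machine:
        a   b   c  
>  q0   q1  q0  q0 
   q1   q1  q0  q2 
 * q2   q1  q0  q0 
(> = start, * = accepting)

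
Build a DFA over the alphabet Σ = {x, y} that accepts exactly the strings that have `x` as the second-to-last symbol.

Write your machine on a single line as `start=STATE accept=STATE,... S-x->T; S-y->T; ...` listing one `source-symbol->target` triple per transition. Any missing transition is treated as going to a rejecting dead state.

start=q0; accept=q3,q4; q0-x->q1; q0-y->q2; q1-x->q3; q1-y->q4; q2-x->q5; q2-y->q6; q3-x->q3; q3-y->q4; q4-x->q5; q4-y->q6; q5-x->q3; q5-y->q4; q6-x->q5; q6-y->q6

A DFA must remember the last 2 symbols (since which symbol is second-to-last isn't known until the input ends). Use one state per possible window of the last ≤2 symbols; accept from those whose window starts with `x`.
7 states suffice.
        x   y  
>  q0   q1  q2 
   q1   q3  q4 
   q2   q5  q6 
 * q3   q3  q4 
 * q4   q5  q6 
   q5   q3  q4 
   q6   q5  q6 
(> = start, * = accepting)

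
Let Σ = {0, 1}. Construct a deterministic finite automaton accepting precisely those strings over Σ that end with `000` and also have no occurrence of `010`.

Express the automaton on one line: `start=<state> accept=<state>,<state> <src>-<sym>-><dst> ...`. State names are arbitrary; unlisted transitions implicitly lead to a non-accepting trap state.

Handle the two conditions separately and then intersect. The first has 4 states tracking how much of the suffix `000` has currently been matched; the second has 4 states tracking partial matches of the forbidden pattern `010`. A product state is a pair (one from each), accepting exactly when both do. After merging equivalent states the machine shrinks.
        0   1  
>  S0   S1  S0 
   S1   S2  S3 
   S2   S4  S3 
   S3   S5  S0 
 * S4   S4  S3 
   S5   S5  S5 
(> = start, * = accepting)

start=S0 accept=S4 S0-0->S1 S0-1->S0 S1-0->S2 S1-1->S3 S2-0->S4 S2-1->S3 S3-0->S5 S3-1->S0 S4-0->S4 S4-1->S3 S5-0->S5 S5-1->S5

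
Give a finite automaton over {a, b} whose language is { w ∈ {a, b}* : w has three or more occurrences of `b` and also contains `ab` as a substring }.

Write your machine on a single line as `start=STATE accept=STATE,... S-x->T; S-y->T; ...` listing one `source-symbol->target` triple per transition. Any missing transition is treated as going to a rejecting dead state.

start=q0; accept=q6; q0-a->q1; q0-b->q2; q1-a->q1; q1-b->q3; q2-a->q3; q2-b->q4; q3-a->q3; q3-b->q5; q4-a->q5; q4-b->q4; q5-a->q5; q5-b->q6; q6-a->q6; q6-b->q6

Run two small machines in parallel and take their product. The first has 5 states tracking the count of `b`s, saturating at 4; the second has 3 states tracking whether and how much of `ab` has been seen. A product state is a pair (one from each), accepting exactly when both do. Minimizing collapses redundant product states.
        a   b  
>  q0   q1  q2 
   q1   q1  q3 
   q2   q3  q4 
   q3   q3  q5 
   q4   q5  q4 
   q5   q5  q6 
 * q6   q6  q6 
(> = start, * = accepting)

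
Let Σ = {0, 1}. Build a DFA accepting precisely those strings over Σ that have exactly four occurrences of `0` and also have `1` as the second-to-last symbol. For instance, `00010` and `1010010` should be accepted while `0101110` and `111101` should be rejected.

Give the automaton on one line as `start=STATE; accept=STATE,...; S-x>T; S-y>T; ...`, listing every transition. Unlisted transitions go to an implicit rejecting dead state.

start=s0; accept=s17,s21; s0-0>s1; s0-1>s2; s1-0>s3; s1-1>s4; s2-0>s5; s2-1>s6; s3-0>s7; s3-1>s8; s4-0>s9; s4-1>s10; s5-0>s3; s5-1>s4; s6-0>s5; s6-1>s6; s7-0>s11; s7-1>s12; s8-0>s13; s8-1>s14; s9-0>s7; s9-1>s8; s10-0>s9; s10-1>s10; s11-0>s15; s11-1>s16; s12-0>s17; s12-1>s18; s13-0>s11; s13-1>s12; s14-0>s13; s14-1>s14; s15-0>s15; s15-1>s19; s16-0>s20; s16-1>s21; s17-0>s15; s17-1>s16; s18-0>s17; s18-1>s18; s19-0>s20; s19-1>s22; s20-0>s15; s20-1>s19; s21-0>s20; s21-1>s21; s22-0>s20; s22-1>s22

Run two small machines in parallel and take their product. One (6 states) tracks the count of `0`s, saturating at 5; the other (7 states) tracks the last 2 symbols read. Each combined state is a pair, one component from each; accept when both components accept.
A 23-state machine:
          0    1  
>  s0     s1   s2 
   s1     s3   s4 
   s2     s5   s6 
   s3     s7   s8 
   s4     s9  s10 
   s5     s3   s4 
   s6     s5   s6 
   s7    s11  s12 
   s8    s13  s14 
   s9     s7   s8 
   s10    s9  s10 
   s11   s15  s16 
   s12   s17  s18 
   s13   s11  s12 
   s14   s13  s14 
   s15   s15  s19 
   s16   s20  s21 
 * s17   s15  s16 
   s18   s17  s18 
   s19   s20  s22 
   s20   s15  s19 
 * s21   s20  s21 
   s22   s20  s22 
(> = start, * = accepting)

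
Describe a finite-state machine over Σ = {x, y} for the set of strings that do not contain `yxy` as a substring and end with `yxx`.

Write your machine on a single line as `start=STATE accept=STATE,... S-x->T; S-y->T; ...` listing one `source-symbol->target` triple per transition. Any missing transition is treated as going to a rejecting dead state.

Run two small machines in parallel and take their product. One (4 states) tracks partial matches of the forbidden pattern `yxy`; the other (4 states) tracks how much of the suffix `yxx` has currently been matched. Each combined state is a pair, one component from each; accept when both components accept.
8 states suffice.
        x   y  
>  q0   q0  q1 
   q1   q2  q1 
   q2   q3  q4 
 * q3   q0  q1 
   q4   q5  q4 
   q5   q6  q4 
   q6   q7  q4 
   q7   q7  q4 
(> = start, * = accepting)

start=q0; accept=q3; q0-x->q0; q0-y->q1; q1-x->q2; q1-y->q1; q2-x->q3; q2-y->q4; q3-x->q0; q3-y->q1; q4-x->q5; q4-y->q4; q5-x->q6; q5-y->q4; q6-x->q7; q6-y->q4; q7-x->q7; q7-y->q4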